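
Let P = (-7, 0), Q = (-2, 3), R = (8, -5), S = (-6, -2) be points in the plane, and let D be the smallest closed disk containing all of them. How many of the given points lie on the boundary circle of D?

2

The farthest pair is P–R with squared distance 250. The circle on this segment as diameter has centre (0.5, -2.5) and r² = 250/4 = 62.5.
Check Q: distance² to centre = 36.5 ≤ 62.5, so it lies inside.
All remaining points lie in this disk, and no smaller disk contains both endpoints, so this is the minimum enclosing circle.
The points at distance exactly r from the centre are P, R — 2 points.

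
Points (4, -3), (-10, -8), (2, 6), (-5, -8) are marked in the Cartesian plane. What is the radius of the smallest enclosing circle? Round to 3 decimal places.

9.220

By Welzl's lemma the MEC is supported by two points (diametrically opposite) or three points (on a circumcircle).
The farthest pair is (-10, -8)–(2, 6) with squared distance 340. The circle on this segment as diameter has centre (-4, -1) and r² = 340/4 = 85.
Check (4, -3): distance² to centre = 68 ≤ 85, so it lies inside.
All remaining points lie in this disk, and no smaller disk contains both endpoints, so this is the minimum enclosing circle.
r = √85 ≈ 9.220.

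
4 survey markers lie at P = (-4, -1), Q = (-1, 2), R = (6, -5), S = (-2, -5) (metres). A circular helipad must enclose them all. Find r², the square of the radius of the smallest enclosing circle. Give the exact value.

29

By Welzl's lemma the MEC is supported by two points (diametrically opposite) or three points (on a circumcircle).
The farthest pair is P–R with squared distance 116. The circle on this segment as diameter has centre (1, -3) and r² = 116/4 = 29.
Check Q: distance² to centre = 29 ≤ 29, so it lies inside.
All remaining points lie in this disk, and no smaller disk contains both endpoints, so this is the minimum enclosing circle.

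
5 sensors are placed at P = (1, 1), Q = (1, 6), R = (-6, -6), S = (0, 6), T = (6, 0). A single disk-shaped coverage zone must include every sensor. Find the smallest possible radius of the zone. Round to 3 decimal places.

The minimum enclosing circle is determined by three boundary points: Q, R, T.
Their circumcentre is (-37/34, -14/17) with r² = 58865/1156.
The farthest remaining point S is at distance² 55193/1156 ≤ 58865/1156.
r = √(58865/1156) ≈ 7.136.

7.136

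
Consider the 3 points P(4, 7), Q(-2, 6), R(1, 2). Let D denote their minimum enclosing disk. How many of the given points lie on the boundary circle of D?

Side lengths²: PQ² = 37, PR² = 34, QR² = 25.
Since PQ² = 37 < 34 + 25 = 59, the triangle is acute, so the smallest enclosing circle is the circumcircle.
Circumcentre = (65/54, 95/18), r² = 15725/1458.
The points at distance exactly r from the centre are P, Q, R — 3 points.

3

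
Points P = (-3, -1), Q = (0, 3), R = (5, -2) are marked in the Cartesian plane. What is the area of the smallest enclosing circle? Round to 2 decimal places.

52.09

Side lengths²: PQ² = 25, PR² = 65, QR² = 50.
Since PR² = 65 < 50 + 25 = 75, the triangle is acute, so the smallest enclosing circle is the circumcircle.
Circumcentre = (15/14, -13/14), r² = 1625/98.
Area = π·r² = π·1625/98 ≈ 52.09.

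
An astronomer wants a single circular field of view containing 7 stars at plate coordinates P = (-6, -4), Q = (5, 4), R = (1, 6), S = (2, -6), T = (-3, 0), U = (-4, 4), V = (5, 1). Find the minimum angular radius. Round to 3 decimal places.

By Welzl's lemma the MEC is supported by two points (diametrically opposite) or three points (on a circumcircle).
The farthest pair is P–Q with squared distance 185. The circle on this segment as diameter has centre (-0.5, 0) and r² = 185/4 = 46.25.
Check R: distance² to centre = 38.25 ≤ 46.25, so it lies inside.
All remaining points lie in this disk, and no smaller disk contains both endpoints, so this is the minimum enclosing circle.
r = √(46.25) ≈ 6.801.

6.801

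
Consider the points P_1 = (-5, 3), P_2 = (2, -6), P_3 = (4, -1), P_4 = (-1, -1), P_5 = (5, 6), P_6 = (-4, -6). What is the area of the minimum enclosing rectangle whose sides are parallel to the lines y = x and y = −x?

168

In coordinates u = x + y, v = x − y the rectangle is axis-aligned; the map (x,y)→(u,v) scales areas by 2.
u-values: -2, -4, 3, -2, 11, -10; range = 11 − (-10) = 21.
v-values: -8, 8, 5, 0, -1, 2; range = 8 − (-8) = 16.
Area = (21 × 16) / 2 = 168.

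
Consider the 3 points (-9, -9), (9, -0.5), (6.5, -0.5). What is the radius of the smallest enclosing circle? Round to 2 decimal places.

Call the three points A, B, C in the order given.
Side lengths²: AB² = 396.25, AC² = 312.5, BC² = 6.25.
Since AB² = 396.25 ≥ 312.5 + 6.25 = 318.75, the angle opposite AB is not acute, so the smallest enclosing circle has AB as diameter.
Centre = midpoint of AB = (0, -4.75), r² = 396.25/4 = 99.0625.
r = √(99.0625) ≈ 9.95.

9.95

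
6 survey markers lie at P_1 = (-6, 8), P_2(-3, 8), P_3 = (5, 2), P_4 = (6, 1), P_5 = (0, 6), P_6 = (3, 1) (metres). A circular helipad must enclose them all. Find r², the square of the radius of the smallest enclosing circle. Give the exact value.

48.25

By Welzl's lemma the MEC is supported by two points (diametrically opposite) or three points (on a circumcircle).
The farthest pair is P_1–P_4 with squared distance 193. The circle on this segment as diameter has centre (0, 4.5) and r² = 193/4 = 48.25.
Check P_2: distance² to centre = 21.25 ≤ 48.25, so it lies inside.
All remaining points lie in this disk, and no smaller disk contains both endpoints, so this is the minimum enclosing circle.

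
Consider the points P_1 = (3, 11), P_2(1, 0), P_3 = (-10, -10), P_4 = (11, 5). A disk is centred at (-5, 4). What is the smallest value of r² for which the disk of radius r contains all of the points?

257

The required radius is the distance from (-5, 4) to the farthest point.
Squared distances: 113, 52, 221, 257.
Maximum is 257, attained at P_4.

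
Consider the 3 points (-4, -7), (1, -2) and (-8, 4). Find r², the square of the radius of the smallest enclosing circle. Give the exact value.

Call the three points A, B, C in the order given.
Side lengths²: AB² = 50, AC² = 137, BC² = 117.
Since AC² = 137 < 117 + 50 = 167, the triangle is acute, so the smallest enclosing circle is the circumcircle.
Circumcentre = (-4.9, -1.1), r² = 35.62.

35.62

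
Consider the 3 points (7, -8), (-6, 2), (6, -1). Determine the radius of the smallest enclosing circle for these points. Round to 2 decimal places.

8.20

Call the three points A, B, C in the order given.
Side lengths²: AB² = 269, AC² = 50, BC² = 153.
Since AB² = 269 ≥ 153 + 50 = 203, the angle opposite AB is not acute, so the smallest enclosing circle has AB as diameter.
Centre = midpoint of AB = (0.5, -3), r² = 269/4 = 67.25.
r = √(67.25) ≈ 8.20.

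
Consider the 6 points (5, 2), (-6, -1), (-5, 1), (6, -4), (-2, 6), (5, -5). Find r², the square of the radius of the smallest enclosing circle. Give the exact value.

By Welzl's lemma the MEC is supported by two points (diametrically opposite) or three points (on a circumcircle).
The minimum enclosing circle is determined by three boundary points: (-6, -1), (6, -4), (-2, 6).
Their circumcentre is (0.59375, -0.125) with r² = 44.2431640625.
The farthest remaining point (5, -5) is at distance² 43.1806640625 ≤ 44.2431640625.

44.2431640625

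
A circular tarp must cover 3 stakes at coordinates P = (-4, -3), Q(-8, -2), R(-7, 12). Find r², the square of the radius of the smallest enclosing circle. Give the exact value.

58.5

Side lengths²: PQ² = 17, PR² = 234, QR² = 197.
Since PR² = 234 ≥ 197 + 17 = 214, the angle opposite PR is not acute, so the smallest enclosing circle has PR as diameter.
Centre = midpoint of PR = (-5.5, 4.5), r² = 234/4 = 58.5.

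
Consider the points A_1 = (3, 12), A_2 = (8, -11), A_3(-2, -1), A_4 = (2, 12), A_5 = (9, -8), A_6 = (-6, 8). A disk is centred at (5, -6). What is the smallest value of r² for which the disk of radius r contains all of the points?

The required radius is the distance from (5, -6) to the farthest point.
Squared distances: 328, 34, 74, 333, 20, 317.
Maximum is 333, attained at A_4.

333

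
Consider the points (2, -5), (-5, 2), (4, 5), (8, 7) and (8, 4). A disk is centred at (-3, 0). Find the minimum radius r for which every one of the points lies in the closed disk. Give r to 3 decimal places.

13.038

The required radius is the distance from (-3, 0) to the farthest point.
Squared distances: 50, 8, 74, 170, 137.
Maximum is 170, attained at (8, 7).
r = √170 ≈ 13.038.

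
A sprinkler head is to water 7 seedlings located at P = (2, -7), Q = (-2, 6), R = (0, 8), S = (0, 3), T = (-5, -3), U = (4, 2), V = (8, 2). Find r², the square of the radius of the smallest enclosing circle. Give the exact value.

The minimum enclosing circle of a finite set is fixed by two of the points (as a diameter) or three (as a circumcircle).
The farthest pair is P–R with squared distance 229. The circle on this segment as diameter has centre (1, 0.5) and r² = 229/4 = 57.25.
Check Q: distance² to centre = 39.25 ≤ 57.25, so it lies inside.
All remaining points lie in this disk, and no smaller disk contains both endpoints, so this is the minimum enclosing circle.

57.25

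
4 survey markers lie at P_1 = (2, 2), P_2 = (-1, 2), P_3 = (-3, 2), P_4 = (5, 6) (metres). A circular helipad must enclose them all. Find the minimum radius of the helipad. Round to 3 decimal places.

A smallest enclosing disk is always determined by at most three of the input points on its boundary.
The farthest pair is P_3–P_4 with squared distance 80. The circle on this segment as diameter has centre (1, 4) and r² = 80/4 = 20.
Check P_1: distance² to centre = 5 ≤ 20, so it lies inside.
All remaining points lie in this disk, and no smaller disk contains both endpoints, so this is the minimum enclosing circle.
r = √20 ≈ 4.472.

4.472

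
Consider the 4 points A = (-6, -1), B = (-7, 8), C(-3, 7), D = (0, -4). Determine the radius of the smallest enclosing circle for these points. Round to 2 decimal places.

The minimum enclosing circle of a finite set is fixed by two of the points (as a diameter) or three (as a circumcircle).
The farthest pair is B–D with squared distance 193. The circle on this segment as diameter has centre (-3.5, 2) and r² = 193/4 = 48.25.
Check A: distance² to centre = 15.25 ≤ 48.25, so it lies inside.
All remaining points lie in this disk, and no smaller disk contains both endpoints, so this is the minimum enclosing circle.
r = √(48.25) ≈ 6.95.

6.95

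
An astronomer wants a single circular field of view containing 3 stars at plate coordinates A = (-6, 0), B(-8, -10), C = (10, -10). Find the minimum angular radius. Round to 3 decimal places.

9.621

Side lengths²: AB² = 104, AC² = 356, BC² = 324.
Since AC² = 356 < 324 + 104 = 428, the triangle is acute, so the smallest enclosing circle is the circumcircle.
Circumcentre = (1, -6.6), r² = 92.56.
r = √(92.56) ≈ 9.621.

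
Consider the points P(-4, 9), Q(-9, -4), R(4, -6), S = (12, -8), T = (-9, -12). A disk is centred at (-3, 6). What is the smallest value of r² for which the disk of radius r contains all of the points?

The required radius is the distance from (-3, 6) to the farthest point.
Squared distances: 10, 136, 193, 421, 360.
Maximum is 421, attained at S.

421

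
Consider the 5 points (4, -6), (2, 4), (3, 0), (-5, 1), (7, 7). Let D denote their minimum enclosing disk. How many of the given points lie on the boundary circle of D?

3

By Welzl's lemma the MEC is supported by two points (diametrically opposite) or three points (on a circumcircle).
The minimum enclosing circle is determined by three boundary points: (4, -6), (-5, 1), (7, 7).
Their circumcentre is (55/23, 28/23) with r² = 28925/529.
The farthest remaining point (2, 4) is at distance² 4177/529 ≤ 28925/529.
The points at distance exactly r from the centre are (4, -6), (-5, 1), (7, 7) — 3 points.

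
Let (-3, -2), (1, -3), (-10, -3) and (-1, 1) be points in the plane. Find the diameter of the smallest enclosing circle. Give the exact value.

By Welzl's lemma the MEC is supported by two points (diametrically opposite) or three points (on a circumcircle).
The farthest pair is (1, -3)–(-10, -3) with squared distance 121. The circle on this segment as diameter has centre (-4.5, -3) and r² = 121/4 = 30.25.
Check (-3, -2): distance² to centre = 3.25 ≤ 30.25, so it lies inside.
All remaining points lie in this disk, and no smaller disk contains both endpoints, so this is the minimum enclosing circle.
Diameter = 2r = 2√(30.25) = 11.

11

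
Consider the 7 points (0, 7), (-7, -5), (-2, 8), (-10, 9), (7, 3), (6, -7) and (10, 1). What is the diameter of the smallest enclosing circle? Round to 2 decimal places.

The minimum enclosing circle of a finite set is fixed by two of the points (as a diameter) or three (as a circumcircle).
The minimum enclosing circle is determined by three boundary points: (-10, 9), (6, -7), (10, 1).
Their circumcentre is (-4/3, 5/3) with r² = 1160/9.
The farthest remaining point (-7, -5) is at distance² 689/9 ≤ 1160/9.
Diameter = 2r = 2√(1160/9) ≈ 22.71.

22.71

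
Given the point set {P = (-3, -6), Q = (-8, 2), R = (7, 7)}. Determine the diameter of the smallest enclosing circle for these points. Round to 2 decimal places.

Side lengths²: PQ² = 89, PR² = 269, QR² = 250.
Since PR² = 269 < 250 + 89 = 339, the triangle is acute, so the smallest enclosing circle is the circumcircle.
Circumcentre = (25/58, 99/58), r² = 119705/1682.
Diameter = 2r = 2√(119705/1682) ≈ 16.87.

16.87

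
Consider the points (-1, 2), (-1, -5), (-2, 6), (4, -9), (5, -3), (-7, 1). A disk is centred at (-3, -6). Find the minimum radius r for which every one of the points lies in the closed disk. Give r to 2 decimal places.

12.04

The required radius is the distance from (-3, -6) to the farthest point.
Squared distances: 68, 5, 145, 58, 73, 65.
Maximum is 145, attained at (-2, 6).
r = √145 ≈ 12.04.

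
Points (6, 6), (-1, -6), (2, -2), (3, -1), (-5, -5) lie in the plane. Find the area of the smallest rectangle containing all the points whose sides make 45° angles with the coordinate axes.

55

In coordinates u = x + y, v = x − y the rectangle is axis-aligned; the map (x,y)→(u,v) scales areas by 2.
u-values: 12, -7, 0, 2, -10; range = 12 − (-10) = 22.
v-values: 0, 5, 4, 4, 0; range = 5 − 0 = 5.
Area = (22 × 5) / 2 = 55.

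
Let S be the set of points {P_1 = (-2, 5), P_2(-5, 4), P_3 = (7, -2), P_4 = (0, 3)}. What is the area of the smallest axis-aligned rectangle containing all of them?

84

x ranges over [-5, 7], width 12.
y ranges over [-2, 5], height 7.
Area = 12 × 7 = 84.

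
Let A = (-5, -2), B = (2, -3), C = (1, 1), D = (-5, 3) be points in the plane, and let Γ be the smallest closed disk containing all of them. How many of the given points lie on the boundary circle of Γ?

A smallest enclosing disk is always determined by at most three of the input points on its boundary.
The farthest pair is B–D with squared distance 85. The circle on this segment as diameter has centre (-1.5, 0) and r² = 85/4 = 21.25.
Check A: distance² to centre = 16.25 ≤ 21.25, so it lies inside.
All remaining points lie in this disk, and no smaller disk contains both endpoints, so this is the minimum enclosing circle.
The points at distance exactly r from the centre are B, D — 2 points.

2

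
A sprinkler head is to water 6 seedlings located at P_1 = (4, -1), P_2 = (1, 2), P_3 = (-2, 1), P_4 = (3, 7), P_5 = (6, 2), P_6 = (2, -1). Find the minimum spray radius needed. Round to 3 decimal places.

The minimum enclosing circle is determined by three boundary points: P_1, P_3, P_4.
Their circumcentre is (89/46, 129/46) with r² = 19825/1058.
The farthest remaining point P_5 is at distance² 18169/1058 ≤ 19825/1058.
r = √(19825/1058) ≈ 4.329.

4.329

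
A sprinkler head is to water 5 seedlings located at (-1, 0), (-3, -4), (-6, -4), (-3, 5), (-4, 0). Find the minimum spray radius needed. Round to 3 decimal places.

4.743

The minimum enclosing circle of a finite set is fixed by two of the points (as a diameter) or three (as a circumcircle).
The farthest pair is (-6, -4)–(-3, 5) with squared distance 90. The circle on this segment as diameter has centre (-4.5, 0.5) and r² = 90/4 = 22.5.
Check (-1, 0): distance² to centre = 12.5 ≤ 22.5, so it lies inside.
All remaining points lie in this disk, and no smaller disk contains both endpoints, so this is the minimum enclosing circle.
r = √(22.5) ≈ 4.743.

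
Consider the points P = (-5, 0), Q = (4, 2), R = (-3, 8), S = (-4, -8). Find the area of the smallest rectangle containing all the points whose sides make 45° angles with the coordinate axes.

In coordinates u = x + y, v = x − y the rectangle is axis-aligned; the map (x,y)→(u,v) scales areas by 2.
u-values: -5, 6, 5, -12; range = 6 − (-12) = 18.
v-values: -5, 2, -11, 4; range = 4 − (-11) = 15.
Area = (18 × 15) / 2 = 135.

135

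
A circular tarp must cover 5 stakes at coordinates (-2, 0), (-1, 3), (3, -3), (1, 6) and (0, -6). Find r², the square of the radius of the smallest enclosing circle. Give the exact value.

36.25

A smallest enclosing disk is always determined by at most three of the input points on its boundary.
The farthest pair is (1, 6)–(0, -6) with squared distance 145. The circle on this segment as diameter has centre (0.5, 0) and r² = 145/4 = 36.25.
Check (-2, 0): distance² to centre = 6.25 ≤ 36.25, so it lies inside.
All remaining points lie in this disk, and no smaller disk contains both endpoints, so this is the minimum enclosing circle.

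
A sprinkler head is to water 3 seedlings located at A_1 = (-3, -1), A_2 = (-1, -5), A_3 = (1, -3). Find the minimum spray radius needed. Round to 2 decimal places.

Side lengths²: A_1A_2² = 20, A_1A_3² = 20, A_2A_3² = 8.
Since A_1A_3² = 20 < 20 + 8 = 28, the triangle is acute, so the smallest enclosing circle is the circumcircle.
Circumcentre = (-4/3, -8/3), r² = 50/9.
r = √(50/9) ≈ 2.36.

2.36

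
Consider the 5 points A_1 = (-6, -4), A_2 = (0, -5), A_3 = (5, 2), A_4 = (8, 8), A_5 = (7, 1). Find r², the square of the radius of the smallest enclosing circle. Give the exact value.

The farthest pair is A_1–A_4 with squared distance 340. The circle on this segment as diameter has centre (1, 2) and r² = 340/4 = 85.
Check A_2: distance² to centre = 50 ≤ 85, so it lies inside.
All remaining points lie in this disk, and no smaller disk contains both endpoints, so this is the minimum enclosing circle.

85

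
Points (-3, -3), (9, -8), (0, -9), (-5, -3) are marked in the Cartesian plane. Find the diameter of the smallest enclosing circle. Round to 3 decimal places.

The minimum enclosing circle of a finite set is fixed by two of the points (as a diameter) or three (as a circumcircle).
The farthest pair is (9, -8)–(-5, -3) with squared distance 221. The circle on this segment as diameter has centre (2, -5.5) and r² = 221/4 = 55.25.
Check (-3, -3): distance² to centre = 31.25 ≤ 55.25, so it lies inside.
All remaining points lie in this disk, and no smaller disk contains both endpoints, so this is the minimum enclosing circle.
Diameter = 2r = 2√(55.25) ≈ 14.866.

14.866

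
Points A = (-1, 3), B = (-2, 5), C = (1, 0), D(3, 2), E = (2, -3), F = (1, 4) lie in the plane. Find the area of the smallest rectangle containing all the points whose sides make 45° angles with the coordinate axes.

In coordinates u = x + y, v = x − y the rectangle is axis-aligned; the map (x,y)→(u,v) scales areas by 2.
u-values: 2, 3, 1, 5, -1, 5; range = 5 − (-1) = 6.
v-values: -4, -7, 1, 1, 5, -3; range = 5 − (-7) = 12.
Area = (6 × 12) / 2 = 36.

36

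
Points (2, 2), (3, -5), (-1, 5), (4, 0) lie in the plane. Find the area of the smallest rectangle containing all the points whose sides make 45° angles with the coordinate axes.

42

In coordinates u = x + y, v = x − y the rectangle is axis-aligned; the map (x,y)→(u,v) scales areas by 2.
u-values: 4, -2, 4, 4; range = 4 − (-2) = 6.
v-values: 0, 8, -6, 4; range = 8 − (-6) = 14.
Area = (6 × 14) / 2 = 42.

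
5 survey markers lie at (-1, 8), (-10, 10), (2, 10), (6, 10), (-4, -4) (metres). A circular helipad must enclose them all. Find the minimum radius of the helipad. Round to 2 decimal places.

The minimum enclosing circle is determined by three boundary points: (-10, 10), (6, 10), (-4, -4).
Their circumcentre is (-2, 36/7) with r² = 4292/49.
The farthest remaining point (2, 10) is at distance² 1940/49 ≤ 4292/49.
r = √(4292/49) ≈ 9.36.

9.36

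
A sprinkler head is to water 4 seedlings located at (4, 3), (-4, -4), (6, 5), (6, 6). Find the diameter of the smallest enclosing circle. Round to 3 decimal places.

A smallest enclosing disk is always determined by at most three of the input points on its boundary.
The farthest pair is (-4, -4)–(6, 6) with squared distance 200. The circle on this segment as diameter has centre (1, 1) and r² = 200/4 = 50.
Check (4, 3): distance² to centre = 13 ≤ 50, so it lies inside.
All remaining points lie in this disk, and no smaller disk contains both endpoints, so this is the minimum enclosing circle.
Diameter = 2r = 2√50 ≈ 14.142.

14.142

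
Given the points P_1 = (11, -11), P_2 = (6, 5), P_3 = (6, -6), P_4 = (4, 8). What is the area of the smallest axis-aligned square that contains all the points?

The bounding box has width 7 and height 19.
An axis-aligned square enclosing the set must have side ≥ max(width, height).
So the minimum side is max(7, 19) = 19.
Area = 19² = 361.

361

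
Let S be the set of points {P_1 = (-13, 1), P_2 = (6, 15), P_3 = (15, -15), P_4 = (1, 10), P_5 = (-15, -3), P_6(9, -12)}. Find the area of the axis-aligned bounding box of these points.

900

x ranges over [-15, 15], width 30.
y ranges over [-15, 15], height 30.
Area = 30 × 30 = 900.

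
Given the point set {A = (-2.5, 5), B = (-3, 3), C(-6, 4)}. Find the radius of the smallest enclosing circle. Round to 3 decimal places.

1.825

Side lengths²: AB² = 4.25, AC² = 13.25, BC² = 10.
Since AC² = 13.25 < 10 + 4.25 = 14.25, the triangle is acute, so the smallest enclosing circle is the circumcircle.
Circumcentre = (-219/52, 227/52), r² = 4505/1352.
r = √(4505/1352) ≈ 1.825.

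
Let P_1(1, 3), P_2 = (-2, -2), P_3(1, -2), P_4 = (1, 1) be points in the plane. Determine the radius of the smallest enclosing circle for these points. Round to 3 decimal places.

2.915

By Welzl's lemma the MEC is supported by two points (diametrically opposite) or three points (on a circumcircle).
The farthest pair is P_1–P_2 with squared distance 34. The circle on this segment as diameter has centre (-0.5, 0.5) and r² = 34/4 = 8.5.
Check P_3: distance² to centre = 8.5 ≤ 8.5, so it lies inside.
All remaining points lie in this disk, and no smaller disk contains both endpoints, so this is the minimum enclosing circle.
r = √(8.5) ≈ 2.915.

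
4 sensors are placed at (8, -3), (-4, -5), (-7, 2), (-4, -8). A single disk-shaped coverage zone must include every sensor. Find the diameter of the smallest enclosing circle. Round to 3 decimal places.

The minimum enclosing circle is determined by three boundary points: (8, -3), (-7, 2), (-4, -8).
Their circumcentre is (13/54, -23/18) with r² = 92105/1458.
The farthest remaining point (-4, -5) is at distance² 46421/1458 ≤ 92105/1458.
Diameter = 2r = 2√(92105/1458) ≈ 15.896.

15.896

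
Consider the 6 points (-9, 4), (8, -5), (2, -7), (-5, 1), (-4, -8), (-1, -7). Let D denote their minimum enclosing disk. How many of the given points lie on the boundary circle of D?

By Welzl's lemma the MEC is supported by two points (diametrically opposite) or three points (on a circumcircle).
The farthest pair is (-9, 4)–(8, -5) with squared distance 370. The circle on this segment as diameter has centre (-0.5, -0.5) and r² = 370/4 = 92.5.
Check (2, -7): distance² to centre = 48.5 ≤ 92.5, so it lies inside.
All remaining points lie in this disk, and no smaller disk contains both endpoints, so this is the minimum enclosing circle.
The points at distance exactly r from the centre are (-9, 4), (8, -5) — 2 points.

2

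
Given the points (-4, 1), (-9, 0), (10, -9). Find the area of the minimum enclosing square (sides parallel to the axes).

The bounding box has width 19 and height 10.
An axis-aligned square enclosing the set must have side ≥ max(width, height).
So the minimum side is max(19, 10) = 19.
Area = 19² = 361.

361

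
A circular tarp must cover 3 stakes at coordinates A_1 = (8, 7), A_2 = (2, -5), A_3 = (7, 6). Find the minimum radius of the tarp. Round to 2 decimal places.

6.71

Side lengths²: A_1A_2² = 180, A_1A_3² = 2, A_2A_3² = 146.
Since A_1A_2² = 180 ≥ 146 + 2 = 148, the angle opposite A_1A_2 is not acute, so the smallest enclosing circle has A_1A_2 as diameter.
Centre = midpoint of A_1A_2 = (5, 1), r² = 180/4 = 45.
r = √45 ≈ 6.71.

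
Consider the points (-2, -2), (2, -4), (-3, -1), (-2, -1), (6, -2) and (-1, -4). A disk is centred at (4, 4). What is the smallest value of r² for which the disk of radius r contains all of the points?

89

The required radius is the distance from (4, 4) to the farthest point.
Squared distances: 72, 68, 74, 61, 40, 89.
Maximum is 89, attained at (-1, -4).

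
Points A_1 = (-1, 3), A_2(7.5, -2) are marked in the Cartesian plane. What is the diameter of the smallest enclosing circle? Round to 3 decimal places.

The smallest circle enclosing two points has them as diameter endpoints.
Centre = midpoint = (3.25, 0.5); r² = |A_1A_2|²/4 = 97.25/4 = 24.3125.
Diameter = 2r = 2√(24.3125) ≈ 9.862.

9.862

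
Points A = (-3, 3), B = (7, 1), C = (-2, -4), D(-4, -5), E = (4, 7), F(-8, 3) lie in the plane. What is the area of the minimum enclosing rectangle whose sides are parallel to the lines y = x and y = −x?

In coordinates u = x + y, v = x − y the rectangle is axis-aligned; the map (x,y)→(u,v) scales areas by 2.
u-values: 0, 8, -6, -9, 11, -5; range = 11 − (-9) = 20.
v-values: -6, 6, 2, 1, -3, -11; range = 6 − (-11) = 17.
Area = (20 × 17) / 2 = 170.

170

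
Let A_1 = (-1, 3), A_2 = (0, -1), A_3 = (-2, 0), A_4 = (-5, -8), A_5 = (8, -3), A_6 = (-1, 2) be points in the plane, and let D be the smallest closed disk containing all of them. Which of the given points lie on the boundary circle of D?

A_1, A_4, A_5

A smallest enclosing disk is always determined by at most three of the input points on its boundary.
The minimum enclosing circle is determined by three boundary points: A_1, A_4, A_5.
Their circumcentre is (73/82, -321/82) with r² = 172757/3362.
The farthest remaining point A_6 is at distance² 129625/3362 ≤ 172757/3362.
The points at distance exactly r from the centre are A_1, A_4, A_5 — 3 points.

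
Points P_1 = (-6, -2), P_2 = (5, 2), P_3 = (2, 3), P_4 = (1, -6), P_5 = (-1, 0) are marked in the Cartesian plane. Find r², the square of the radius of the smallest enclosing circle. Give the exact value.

The minimum enclosing circle of a finite set is fixed by two of the points (as a diameter) or three (as a circumcircle).
The minimum enclosing circle is determined by three boundary points: P_1, P_2, P_4.
Their circumcentre is (-7/18, -11/36) with r² = 44525/1296.
The farthest remaining point P_3 is at distance² 21557/1296 ≤ 44525/1296.

44525/1296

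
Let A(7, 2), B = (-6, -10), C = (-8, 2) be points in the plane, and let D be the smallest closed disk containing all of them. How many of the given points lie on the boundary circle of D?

3

Side lengths²: AB² = 313, AC² = 225, BC² = 148.
Since AB² = 313 < 225 + 148 = 373, the triangle is acute, so the smallest enclosing circle is the circumcircle.
Circumcentre = (-0.5, -35/12), r² = 11581/144.
The points at distance exactly r from the centre are A, B, C — 3 points.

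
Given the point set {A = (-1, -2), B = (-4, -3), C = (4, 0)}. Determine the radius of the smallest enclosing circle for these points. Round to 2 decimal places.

Side lengths²: AB² = 10, AC² = 29, BC² = 73.
Since BC² = 73 ≥ 29 + 10 = 39, the angle opposite BC is not acute, so the smallest enclosing circle has BC as diameter.
Centre = midpoint of BC = (0, -1.5), r² = 73/4 = 18.25.
r = √(18.25) ≈ 4.27.

4.27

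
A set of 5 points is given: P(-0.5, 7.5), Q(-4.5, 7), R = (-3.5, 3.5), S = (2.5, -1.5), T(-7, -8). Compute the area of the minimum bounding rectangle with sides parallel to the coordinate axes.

147.25

x ranges over [-7, 2.5], width 9.5.
y ranges over [-8, 7.5], height 15.5.
Area = 9.5 × 15.5 = 147.25.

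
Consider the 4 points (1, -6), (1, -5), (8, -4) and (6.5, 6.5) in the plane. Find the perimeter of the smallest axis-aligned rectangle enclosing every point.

39

Width = max x − min x = 8 − 1 = 7.
Height = max y − min y = 6.5 − (-6) = 12.5.
Perimeter = 2(7 + 12.5) = 39.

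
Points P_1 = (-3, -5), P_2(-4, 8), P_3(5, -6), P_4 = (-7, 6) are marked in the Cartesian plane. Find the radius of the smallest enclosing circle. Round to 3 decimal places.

8.486

A smallest enclosing disk is always determined by at most three of the input points on its boundary.
The minimum enclosing circle is determined by three boundary points: P_2, P_3, P_4.
Their circumcentre is (-0.9, 0.1) with r² = 72.02.
The farthest remaining point P_1 is at distance² 30.42 ≤ 72.02.
r = √(72.02) ≈ 8.486.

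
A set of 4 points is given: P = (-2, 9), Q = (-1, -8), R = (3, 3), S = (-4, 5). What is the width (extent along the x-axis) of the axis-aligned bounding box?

max x = 3, min x = -4, so width = 7.

7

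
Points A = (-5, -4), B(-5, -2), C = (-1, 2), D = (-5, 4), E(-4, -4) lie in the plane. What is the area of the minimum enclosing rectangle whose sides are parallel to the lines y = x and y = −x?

45

In coordinates u = x + y, v = x − y the rectangle is axis-aligned; the map (x,y)→(u,v) scales areas by 2.
u-values: -9, -7, 1, -1, -8; range = 1 − (-9) = 10.
v-values: -1, -3, -3, -9, 0; range = 0 − (-9) = 9.
Area = (10 × 9) / 2 = 45.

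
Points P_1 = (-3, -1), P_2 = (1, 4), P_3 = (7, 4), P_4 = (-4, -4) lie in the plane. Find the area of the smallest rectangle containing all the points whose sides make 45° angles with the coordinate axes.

57

In coordinates u = x + y, v = x − y the rectangle is axis-aligned; the map (x,y)→(u,v) scales areas by 2.
u-values: -4, 5, 11, -8; range = 11 − (-8) = 19.
v-values: -2, -3, 3, 0; range = 3 − (-3) = 6.
Area = (19 × 6) / 2 = 57.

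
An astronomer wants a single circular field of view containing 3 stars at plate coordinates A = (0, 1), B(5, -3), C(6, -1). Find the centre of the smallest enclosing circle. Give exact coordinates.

(39/14, -9/14)

Side lengths²: AB² = 41, AC² = 40, BC² = 5.
Since AB² = 41 < 40 + 5 = 45, the triangle is acute, so the smallest enclosing circle is the circumcircle.
Circumcentre = (39/14, -9/14), r² = 1025/98.
Centre = (39/14, -9/14).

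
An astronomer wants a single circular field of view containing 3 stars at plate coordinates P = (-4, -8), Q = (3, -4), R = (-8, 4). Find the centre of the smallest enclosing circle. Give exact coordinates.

(-3.3, -1.1)

Side lengths²: PQ² = 65, PR² = 160, QR² = 185.
Since QR² = 185 < 160 + 65 = 225, the triangle is acute, so the smallest enclosing circle is the circumcircle.
Circumcentre = (-3.3, -1.1), r² = 48.1.
Centre = (-3.3, -1.1).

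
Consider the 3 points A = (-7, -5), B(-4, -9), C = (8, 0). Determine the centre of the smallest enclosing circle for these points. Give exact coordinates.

Side lengths²: AB² = 25, AC² = 250, BC² = 225.
Since AC² = 250 ≥ 225 + 25 = 250, the angle opposite AC is not acute, so the smallest enclosing circle has AC as diameter.
Centre = midpoint of AC = (0.5, -2.5), r² = 250/4 = 62.5.
Centre = (0.5, -2.5).

(0.5, -2.5)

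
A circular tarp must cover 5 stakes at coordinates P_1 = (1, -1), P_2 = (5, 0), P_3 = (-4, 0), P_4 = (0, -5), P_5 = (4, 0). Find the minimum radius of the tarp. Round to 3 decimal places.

4.528

The minimum enclosing circle of a finite set is fixed by two of the points (as a diameter) or three (as a circumcircle).
The minimum enclosing circle is determined by three boundary points: P_2, P_3, P_4.
Their circumcentre is (0.5, -0.5) with r² = 20.5.
The farthest remaining point P_5 is at distance² 12.5 ≤ 20.5.
r = √(20.5) ≈ 4.528.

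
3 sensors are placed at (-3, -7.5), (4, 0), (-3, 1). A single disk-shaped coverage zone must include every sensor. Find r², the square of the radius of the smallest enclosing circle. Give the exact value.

Call the three points A, B, C in the order given.
Side lengths²: AB² = 105.25, AC² = 72.25, BC² = 50.
Since AB² = 105.25 < 72.25 + 50 = 122.25, the triangle is acute, so the smallest enclosing circle is the circumcircle.
Circumcentre = (-1/28, -3.25), r² = 10525/392.

10525/392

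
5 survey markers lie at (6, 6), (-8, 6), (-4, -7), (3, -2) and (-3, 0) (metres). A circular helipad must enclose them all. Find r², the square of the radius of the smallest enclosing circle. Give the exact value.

49765/676

By Welzl's lemma the MEC is supported by two points (diametrically opposite) or three points (on a circumcircle).
The minimum enclosing circle is determined by three boundary points: (6, 6), (-8, 6), (-4, -7).
Their circumcentre is (-1, 27/26) with r² = 49765/676.
The farthest remaining point (3, -2) is at distance² 17057/676 ≤ 49765/676.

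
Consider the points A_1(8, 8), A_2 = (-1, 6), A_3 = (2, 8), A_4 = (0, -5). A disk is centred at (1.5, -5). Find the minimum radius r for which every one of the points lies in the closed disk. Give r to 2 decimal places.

14.53

The required radius is the distance from (1.5, -5) to the farthest point.
Squared distances: 211.25, 127.25, 169.25, 2.25.
Maximum is 211.25, attained at A_1.
r = √(211.25) ≈ 14.53.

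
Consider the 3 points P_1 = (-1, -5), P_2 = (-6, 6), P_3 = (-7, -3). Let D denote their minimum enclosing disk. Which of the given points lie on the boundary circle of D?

P_1, P_2

Side lengths²: P_1P_2² = 146, P_1P_3² = 40, P_2P_3² = 82.
Since P_1P_2² = 146 ≥ 82 + 40 = 122, the angle opposite P_1P_2 is not acute, so the smallest enclosing circle has P_1P_2 as diameter.
Centre = midpoint of P_1P_2 = (-3.5, 0.5), r² = 146/4 = 36.5.
The points at distance exactly r from the centre are P_1, P_2 — 2 points.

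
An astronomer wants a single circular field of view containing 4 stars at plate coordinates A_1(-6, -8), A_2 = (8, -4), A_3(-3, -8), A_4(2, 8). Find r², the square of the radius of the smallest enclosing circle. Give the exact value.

The minimum enclosing circle of a finite set is fixed by two of the points (as a diameter) or three (as a circumcircle).
The minimum enclosing circle is determined by three boundary points: A_1, A_2, A_4.
Their circumcentre is (-0.5, -0.75) with r² = 82.8125.
The farthest remaining point A_3 is at distance² 58.8125 ≤ 82.8125.

82.8125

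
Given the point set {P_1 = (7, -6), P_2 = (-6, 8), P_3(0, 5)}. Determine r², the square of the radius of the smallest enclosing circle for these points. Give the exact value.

91.25

Side lengths²: P_1P_2² = 365, P_1P_3² = 170, P_2P_3² = 45.
Since P_1P_2² = 365 ≥ 170 + 45 = 215, the angle opposite P_1P_2 is not acute, so the smallest enclosing circle has P_1P_2 as diameter.
Centre = midpoint of P_1P_2 = (0.5, 1), r² = 365/4 = 91.25.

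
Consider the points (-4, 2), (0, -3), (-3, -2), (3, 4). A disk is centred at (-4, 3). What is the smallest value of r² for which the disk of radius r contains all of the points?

52

The required radius is the distance from (-4, 3) to the farthest point.
Squared distances: 1, 52, 26, 50.
Maximum is 52, attained at (0, -3).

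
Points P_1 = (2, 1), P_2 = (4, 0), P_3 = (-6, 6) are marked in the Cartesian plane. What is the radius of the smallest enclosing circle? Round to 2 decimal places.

Side lengths²: P_1P_2² = 5, P_1P_3² = 89, P_2P_3² = 136.
Since P_2P_3² = 136 ≥ 89 + 5 = 94, the angle opposite P_2P_3 is not acute, so the smallest enclosing circle has P_2P_3 as diameter.
Centre = midpoint of P_2P_3 = (-1, 3), r² = 136/4 = 34.
r = √34 ≈ 5.83.

5.83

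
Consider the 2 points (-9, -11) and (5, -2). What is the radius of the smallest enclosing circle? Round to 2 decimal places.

8.32

The smallest circle enclosing two points has them as diameter endpoints.
Centre = midpoint = (-2, -6.5); r² = |(-9, -11)−(5, -2)|²/4 = 277/4 = 69.25.
r = √(69.25) ≈ 8.32.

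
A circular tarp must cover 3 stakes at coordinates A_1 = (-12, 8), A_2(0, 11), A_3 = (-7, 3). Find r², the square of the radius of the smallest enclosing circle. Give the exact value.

38.42

Side lengths²: A_1A_2² = 153, A_1A_3² = 50, A_2A_3² = 113.
Since A_1A_2² = 153 < 113 + 50 = 163, the triangle is acute, so the smallest enclosing circle is the circumcircle.
Circumcentre = (-5.9, 9.1), r² = 38.42.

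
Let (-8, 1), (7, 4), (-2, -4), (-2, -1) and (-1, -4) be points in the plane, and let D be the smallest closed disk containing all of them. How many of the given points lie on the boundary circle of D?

The minimum enclosing circle of a finite set is fixed by two of the points (as a diameter) or three (as a circumcircle).
The farthest pair is (-8, 1)–(7, 4) with squared distance 234. The circle on this segment as diameter has centre (-0.5, 2.5) and r² = 234/4 = 58.5.
Check (-2, -4): distance² to centre = 44.5 ≤ 58.5, so it lies inside.
All remaining points lie in this disk, and no smaller disk contains both endpoints, so this is the minimum enclosing circle.
The points at distance exactly r from the centre are (-8, 1), (7, 4) — 2 points.

2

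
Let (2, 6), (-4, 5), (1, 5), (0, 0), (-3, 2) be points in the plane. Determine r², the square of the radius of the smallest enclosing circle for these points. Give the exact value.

7585/578

The minimum enclosing circle of a finite set is fixed by two of the points (as a diameter) or three (as a circumcircle).
The minimum enclosing circle is determined by three boundary points: (2, 6), (-4, 5), (0, 0).
Their circumcentre is (-23/34, 121/34) with r² = 7585/578.
The farthest remaining point (-3, 2) is at distance² 4525/578 ≤ 7585/578.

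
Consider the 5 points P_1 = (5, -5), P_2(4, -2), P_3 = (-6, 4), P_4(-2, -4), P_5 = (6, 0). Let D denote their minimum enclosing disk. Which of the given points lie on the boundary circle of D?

P_1, P_3

The farthest pair is P_1–P_3 with squared distance 202. The circle on this segment as diameter has centre (-0.5, -0.5) and r² = 202/4 = 50.5.
Check P_2: distance² to centre = 22.5 ≤ 50.5, so it lies inside.
All remaining points lie in this disk, and no smaller disk contains both endpoints, so this is the minimum enclosing circle.
The points at distance exactly r from the centre are P_1, P_3 — 2 points.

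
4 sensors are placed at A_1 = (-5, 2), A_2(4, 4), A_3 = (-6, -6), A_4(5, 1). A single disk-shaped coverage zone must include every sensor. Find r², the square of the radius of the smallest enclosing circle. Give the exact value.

A smallest enclosing disk is always determined by at most three of the input points on its boundary.
The farthest pair is A_2–A_3 with squared distance 200. The circle on this segment as diameter has centre (-1, -1) and r² = 200/4 = 50.
Check A_1: distance² to centre = 25 ≤ 50, so it lies inside.
All remaining points lie in this disk, and no smaller disk contains both endpoints, so this is the minimum enclosing circle.

50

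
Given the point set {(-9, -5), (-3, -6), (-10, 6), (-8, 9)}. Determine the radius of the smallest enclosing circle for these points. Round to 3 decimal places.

7.906

By Welzl's lemma the MEC is supported by two points (diametrically opposite) or three points (on a circumcircle).
The farthest pair is (-3, -6)–(-8, 9) with squared distance 250. The circle on this segment as diameter has centre (-5.5, 1.5) and r² = 250/4 = 62.5.
Check (-9, -5): distance² to centre = 54.5 ≤ 62.5, so it lies inside.
All remaining points lie in this disk, and no smaller disk contains both endpoints, so this is the minimum enclosing circle.
r = √(62.5) ≈ 7.906.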